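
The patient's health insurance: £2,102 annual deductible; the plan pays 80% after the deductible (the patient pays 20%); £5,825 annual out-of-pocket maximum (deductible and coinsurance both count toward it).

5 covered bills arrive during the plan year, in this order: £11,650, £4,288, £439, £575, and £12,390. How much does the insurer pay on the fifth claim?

£11,637

Bill 1, £11,650: £2,102 finishes the deductible; £9,548 goes to coinsurance; 20% of £9,548 = £1,909.60. Patient pays £4,011.60; OOP now £4,011.60. Insurer: £11,650 − £4,011.60 = £7,638.40.
Bill 2, £4,288: deductible met; 20% of £4,288 = £857.60. Patient owes £857.60 (running OOP £4,869.20). Plan pays £4,288 − £857.60 = £3,430.40.
Bill 3, £439: deductible already satisfied, so patient's share is 20% × £439 = £87.80. Patient pays £87.80; OOP now £4,957. Insurer: £439 − £87.80 = £351.20.
Bill 4, £575: deductible met; 20% of £575 = £115. Patient owes £115 (running OOP £5,072). Insurer: £575 − £115 = £460.
Bill 5, £12,390: 20% coinsurance on £12,390 = £2,478. OOP would hit £7,550 > £5,825, so the cap limits the patient to £5,825 − £5,072 = £753. Plan pays £12,390 − £753 = £11,637.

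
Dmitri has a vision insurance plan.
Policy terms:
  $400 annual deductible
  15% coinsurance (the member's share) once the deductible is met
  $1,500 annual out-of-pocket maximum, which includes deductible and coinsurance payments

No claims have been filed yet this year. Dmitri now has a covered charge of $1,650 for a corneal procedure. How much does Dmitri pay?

Nothing has been paid toward the $400 deductible, so the first $400 of this charge is applied there.
The remaining $1,250 (= $1,650 − $400) moves to coinsurance.
Member's 15% share of $1,250 is $187.50.
So the member owes $400 + $187.50 = $587.50 before any cap.
Cumulative spending $0 + $587.50 = $587.50 stays under the $1,500 maximum.

$587.50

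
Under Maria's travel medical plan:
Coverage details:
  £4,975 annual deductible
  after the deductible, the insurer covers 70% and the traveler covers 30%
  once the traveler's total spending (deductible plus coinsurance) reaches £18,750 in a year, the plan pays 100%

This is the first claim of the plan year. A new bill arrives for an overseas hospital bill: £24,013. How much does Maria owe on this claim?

£10,686.40

Nothing has been paid toward the £4,975 deductible, so the first £4,975 of this charge is applied there.
After the £4,975 deductible portion, £24,013 − £4,975 = £19,038 is subject to coinsurance.
30% of £19,038 = £5,711.40 falls to the traveler.
Traveler responsibility before any cap: £4,975 + £5,711.40 = £10,686.40.
Year-to-date out-of-pocket becomes £0 + £10,686.40 = £10,686.40, still under the £18,750 maximum, so no cap applies.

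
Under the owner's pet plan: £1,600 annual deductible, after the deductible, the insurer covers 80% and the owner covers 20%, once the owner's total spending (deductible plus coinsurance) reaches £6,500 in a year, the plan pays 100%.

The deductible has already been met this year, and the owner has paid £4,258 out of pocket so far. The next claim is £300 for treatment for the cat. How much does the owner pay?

£60

With the deductible met, the entire £300 is subject to coinsurance.
Coinsurance: £300 × 20% = £60.
Cumulative spending £4,258 + £60 = £4,318 stays under the £6,500 maximum.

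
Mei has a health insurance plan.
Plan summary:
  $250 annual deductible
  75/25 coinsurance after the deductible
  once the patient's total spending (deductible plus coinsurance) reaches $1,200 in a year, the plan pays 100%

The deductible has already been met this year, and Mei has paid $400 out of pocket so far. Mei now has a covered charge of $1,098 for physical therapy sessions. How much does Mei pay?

The deductible is already satisfied, so the full bill goes to coinsurance.
Coinsurance: $1,098 × 25% = $274.50.
Cumulative spending $400 + $274.50 = $674.50 stays under the $1,200 maximum.

$274.50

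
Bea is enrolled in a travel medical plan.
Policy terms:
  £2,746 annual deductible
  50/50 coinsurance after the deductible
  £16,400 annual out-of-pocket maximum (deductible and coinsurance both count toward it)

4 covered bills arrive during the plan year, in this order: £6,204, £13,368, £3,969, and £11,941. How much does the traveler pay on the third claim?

Claim 1 (£6,204): deductible takes £2,746, £3,458 remains; traveler's 50% is £1,729. Traveler pays £4,475; OOP now £4,475.
Claim 2 (£13,368): deductible met; 50% of £13,368 = £6,684. Traveler owes £6,684 (running OOP £11,159).
Claim 3 (£3,969): deductible met; 50% of £3,969 = £1,984.50. Traveler owes £1,984.50 (running OOP £13,143.50).

£1,984.50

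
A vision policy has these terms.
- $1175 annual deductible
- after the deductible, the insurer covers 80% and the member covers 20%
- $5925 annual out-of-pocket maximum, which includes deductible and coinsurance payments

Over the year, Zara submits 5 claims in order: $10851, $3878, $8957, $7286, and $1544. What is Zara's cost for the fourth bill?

Claim 1 — $10851: $1175 to deductible, leaving $9676; coinsurance $9676 × 20% = $1935.20. Member pays $3110.20; OOP now $3110.20.
Claim 2 — $3878: deductible already satisfied, so member's share is 20% × $3878 = $775.60. Member owes $775.60 (running OOP $3885.80).
Claim 3 — $8957: deductible met; 20% of $8957 = $1791.40. Member owes $1791.40 (running OOP $5677.20).
Claim 4 — $7286: deductible met; 20% of $7286 = $1457.20. OOP would hit $7134.40 > $5925, so the cap limits the member to $5925 − $5677.20 = $247.80.

$247.80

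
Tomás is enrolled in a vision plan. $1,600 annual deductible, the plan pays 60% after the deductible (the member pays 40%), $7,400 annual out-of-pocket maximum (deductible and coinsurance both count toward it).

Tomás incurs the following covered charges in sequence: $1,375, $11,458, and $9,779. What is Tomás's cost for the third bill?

$1,306.80

Claim 1 ($1,375): all of it applies to the deductible. Cost to member: $1,375. OOP to date $1,375.
Claim 2 ($11,458): deductible takes $225, $11,233 remains; coinsurance $11,233 × 40% = $4,493.20. Member pays $4,718.20; OOP now $6,093.20.
Claim 3 ($9,779): deductible already satisfied, so member's share is 40% × $9,779 = $3,911.60. Adding that to $6,093.20 gives $10,004.80, past the $7,400 cap; member pays only $7,400 − $6,093.20 = $1,306.80.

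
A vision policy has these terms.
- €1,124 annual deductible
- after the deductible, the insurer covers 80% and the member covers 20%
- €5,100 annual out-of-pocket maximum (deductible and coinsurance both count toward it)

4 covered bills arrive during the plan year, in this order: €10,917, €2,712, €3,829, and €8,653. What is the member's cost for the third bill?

Claim 1 (€10,917): €1,124 to deductible, leaving €9,793; coinsurance €9,793 × 20% = €1,958.60. Member owes €3,082.60 (running OOP €3,082.60).
Claim 2 (€2,712): deductible met; 20% of €2,712 = €542.40. Member pays €542.40; OOP now €3,625.
Claim 3 (€3,829): deductible already satisfied, so member's share is 20% × €3,829 = €765.80. Cost to member: €765.80. OOP to date €4,390.80.

€765.80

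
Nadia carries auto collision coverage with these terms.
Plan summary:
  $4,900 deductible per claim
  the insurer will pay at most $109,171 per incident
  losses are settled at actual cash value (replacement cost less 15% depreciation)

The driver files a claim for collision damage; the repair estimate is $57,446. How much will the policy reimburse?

Depreciate 15%: the covered value is $57,446 × 0.85 = $48,829.10.
After the deductible, $48,829.10 − $4,900 = $43,929.10 remains.
$43,929.10 ≤ $109,171, so the limit doesn't bind; insurer pays $43,929.10.

$43,929.10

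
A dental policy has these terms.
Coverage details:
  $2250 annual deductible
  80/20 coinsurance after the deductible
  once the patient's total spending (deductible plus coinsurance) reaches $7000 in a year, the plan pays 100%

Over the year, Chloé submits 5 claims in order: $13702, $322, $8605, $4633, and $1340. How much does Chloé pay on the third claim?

Claim 1 — $13702: $2250 to deductible, leaving $11452; patient's 20% is $2290.40. Patient owes $4540.40 (running OOP $4540.40).
Claim 2 — $322: deductible met; 20% of $322 = $64.40. Patient pays $64.40; OOP now $4604.80.
Claim 3 — $8605: deductible already satisfied, so patient's share is 20% × $8605 = $1721. Patient owes $1721 (running OOP $6325.80).

$1721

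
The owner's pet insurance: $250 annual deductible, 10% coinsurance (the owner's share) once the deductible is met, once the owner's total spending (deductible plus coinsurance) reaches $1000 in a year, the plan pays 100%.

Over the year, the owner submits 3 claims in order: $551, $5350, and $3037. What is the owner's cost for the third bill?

Claim 1 ($551): $250 finishes the deductible; $301 goes to coinsurance; coinsurance $301 × 10% = $30.10. Owner pays $280.10; OOP now $280.10.
Claim 2 ($5350): deductible met; 10% of $5350 = $535. Owner owes $535 (running OOP $815.10).
Claim 3 ($3037): deductible already satisfied, so owner's share is 10% × $3037 = $303.70. Adding that to $815.10 gives $1118.80, past the $1000 cap; owner pays only $1000 − $815.10 = $184.90.

$184.90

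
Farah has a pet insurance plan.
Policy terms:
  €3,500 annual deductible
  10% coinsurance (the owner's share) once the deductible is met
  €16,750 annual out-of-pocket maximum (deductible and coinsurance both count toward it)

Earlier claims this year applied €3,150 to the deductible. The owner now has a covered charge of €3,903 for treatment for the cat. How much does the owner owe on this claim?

Remaining deductible: €3,500 − €3,150 = €350.
That leaves €3,903 − €350 = €3,553 for coinsurance.
10% of €3,553 = €355.30 falls to the owner.
So the owner owes €350 + €355.30 = €705.30 before any cap.
Cumulative spending €3,150 + €705.30 = €3,855.30 stays under the €16,750 maximum.

€705.30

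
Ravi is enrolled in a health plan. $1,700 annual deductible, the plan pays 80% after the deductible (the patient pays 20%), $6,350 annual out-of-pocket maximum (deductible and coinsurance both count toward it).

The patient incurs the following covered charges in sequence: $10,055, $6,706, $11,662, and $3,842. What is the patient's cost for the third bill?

$1,637.80

Bill 1, $10,055: deductible takes $1,700, $8,355 remains; coinsurance $8,355 × 20% = $1,671. Patient owes $3,371 (running OOP $3,371).
Bill 2, $6,706: 20% coinsurance on $6,706 = $1,341.20. Patient pays $1,341.20; OOP now $4,712.20.
Bill 3, $11,662: 20% coinsurance on $11,662 = $2,332.40. Adding that to $4,712.20 gives $7,044.60, past the $6,350 cap; patient pays only $6,350 − $4,712.20 = $1,637.80.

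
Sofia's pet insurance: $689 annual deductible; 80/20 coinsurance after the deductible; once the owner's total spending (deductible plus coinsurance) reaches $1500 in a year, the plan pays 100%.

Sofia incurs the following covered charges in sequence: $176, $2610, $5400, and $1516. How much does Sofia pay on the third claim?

$391.60

Claim 1 ($176): entire amount goes to the deductible. Cost to owner: $176. OOP to date $176.
Claim 2 ($2610): deductible takes $513, $2097 remains; owner's 20% is $419.40. Owner pays $932.40; OOP now $1108.40.
Claim 3 ($5400): 20% coinsurance on $5400 = $1080. Adding that to $1108.40 gives $2188.40, past the $1500 cap; owner pays only $1500 − $1108.40 = $391.60.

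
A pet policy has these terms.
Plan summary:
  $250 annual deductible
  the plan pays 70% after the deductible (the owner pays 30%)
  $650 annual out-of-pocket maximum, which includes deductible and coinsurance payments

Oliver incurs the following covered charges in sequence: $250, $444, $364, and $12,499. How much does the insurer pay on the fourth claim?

$12,341.40

#1 ($250): all of it applies to the deductible. Owner owes $250 (running OOP $250). Plan pays $250 − $250 = $0.
#2 ($444): deductible met; 30% of $444 = $133.20. Owner owes $133.20 (running OOP $383.20). Plan pays $444 − $133.20 = $310.80.
#3 ($364): 30% coinsurance on $364 = $109.20. Owner pays $109.20; OOP now $492.40. Plan pays $364 − $109.20 = $254.80.
#4 ($12,499): deductible met; 30% of $12,499 = $3,749.70. Adding that to $492.40 gives $4,242.10, past the $650 cap; owner pays only $650 − $492.40 = $157.60. Insurer: $12,499 − $157.60 = $12,341.40.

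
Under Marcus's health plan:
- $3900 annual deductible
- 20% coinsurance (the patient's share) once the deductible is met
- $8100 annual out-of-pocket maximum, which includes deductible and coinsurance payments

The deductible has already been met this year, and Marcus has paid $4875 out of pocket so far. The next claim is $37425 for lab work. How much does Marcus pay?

With the deductible met, the entire $37425 is subject to coinsurance.
Coinsurance: $37425 × 20% = $7485.
Adding $7485 to the $4875 already spent would give $12360, which exceeds the $8100 cap; the patient pays just $8100 − $4875 = $3225.

$3225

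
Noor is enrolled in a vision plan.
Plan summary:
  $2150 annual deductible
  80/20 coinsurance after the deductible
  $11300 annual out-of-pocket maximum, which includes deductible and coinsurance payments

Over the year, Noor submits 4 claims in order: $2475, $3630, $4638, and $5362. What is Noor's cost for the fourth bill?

$1072.40

Bill 1, $2475: $2150 to deductible, leaving $325; member's 20% is $65. Member pays $2215; OOP now $2215.
Bill 2, $3630: deductible already satisfied, so member's share is 20% × $3630 = $726. Cost to member: $726. OOP to date $2941.
Bill 3, $4638: 20% coinsurance on $4638 = $927.60. Member pays $927.60; OOP now $3868.60.
Bill 4, $5362: deductible already satisfied, so member's share is 20% × $5362 = $1072.40. Member pays $1072.40; OOP now $4941.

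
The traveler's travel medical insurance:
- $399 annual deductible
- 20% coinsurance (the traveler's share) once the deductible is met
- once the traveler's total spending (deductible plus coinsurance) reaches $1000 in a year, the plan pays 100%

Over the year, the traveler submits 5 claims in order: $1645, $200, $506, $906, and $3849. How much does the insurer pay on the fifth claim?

$3819.60

Claim 1 — $1645: deductible takes $399, $1246 remains; 20% of $1246 = $249.20. Cost to traveler: $648.20. OOP to date $648.20. Insurer: $1645 − $648.20 = $996.80.
Claim 2 — $200: deductible already satisfied, so traveler's share is 20% × $200 = $40. Cost to traveler: $40. OOP to date $688.20. Plan pays $200 − $40 = $160.
Claim 3 — $506: 20% coinsurance on $506 = $101.20. Traveler pays $101.20; OOP now $789.40. Insurer: $506 − $101.20 = $404.80.
Claim 4 — $906: deductible met; 20% of $906 = $181.20. Cost to traveler: $181.20. OOP to date $970.60. Insurer: $906 − $181.20 = $724.80.
Claim 5 — $3849: deductible already satisfied, so traveler's share is 20% × $3849 = $769.80. That would push OOP to $1740.40, over the $1000 cap, so traveler pays $1000 − $970.60 = $29.40. Plan pays $3849 − $29.40 = $3819.60.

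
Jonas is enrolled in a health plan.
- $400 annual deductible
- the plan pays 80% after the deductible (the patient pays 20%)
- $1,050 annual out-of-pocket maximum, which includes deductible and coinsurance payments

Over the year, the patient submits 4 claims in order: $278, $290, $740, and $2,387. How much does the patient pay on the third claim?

$148

Claim 1 — $278: entire amount goes to the deductible. Cost to patient: $278. OOP to date $278.
Claim 2 — $290: deductible takes $122, $168 remains; coinsurance $168 × 20% = $33.60. Patient owes $155.60 (running OOP $433.60).
Claim 3 — $740: deductible met; 20% of $740 = $148. Patient owes $148 (running OOP $581.60).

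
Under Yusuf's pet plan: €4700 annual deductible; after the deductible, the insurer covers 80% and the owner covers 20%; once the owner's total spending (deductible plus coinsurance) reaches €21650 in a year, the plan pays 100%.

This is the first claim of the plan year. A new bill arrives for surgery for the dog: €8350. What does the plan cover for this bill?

€2920

Deductible not yet touched, so the first €4700 of the bill goes to the deductible.
The remaining €3650 (= €8350 − €4700) moves to coinsurance.
Owner's 20% share of €3650 is €730.
So the owner owes €4700 + €730 = €5430 before any cap.
Cumulative spending €0 + €5430 = €5430 stays under the €21650 maximum.
The plan picks up €8350 − €5430 = €2920.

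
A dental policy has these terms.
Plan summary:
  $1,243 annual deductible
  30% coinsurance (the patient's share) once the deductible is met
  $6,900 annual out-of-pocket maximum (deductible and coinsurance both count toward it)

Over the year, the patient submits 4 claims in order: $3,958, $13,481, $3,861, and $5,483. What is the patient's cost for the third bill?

Bill 1, $3,958: $1,243 to deductible, leaving $2,715; 30% of $2,715 = $814.50. Cost to patient: $2,057.50. OOP to date $2,057.50.
Bill 2, $13,481: deductible met; 30% of $13,481 = $4,044.30. Cost to patient: $4,044.30. OOP to date $6,101.80.
Bill 3, $3,861: deductible met; 30% of $3,861 = $1,158.30. Adding that to $6,101.80 gives $7,260.10, past the $6,900 cap; patient pays only $6,900 − $6,101.80 = $798.20.

$798.20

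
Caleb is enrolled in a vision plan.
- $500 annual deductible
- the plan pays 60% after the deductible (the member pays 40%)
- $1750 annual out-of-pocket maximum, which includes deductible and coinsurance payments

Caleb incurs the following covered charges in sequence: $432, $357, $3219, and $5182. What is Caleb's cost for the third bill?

Claim 1 ($432): all of it applies to the deductible. Member owes $432 (running OOP $432).
Claim 2 ($357): $68 to deductible, leaving $289; member's 40% is $115.60. Member pays $183.60; OOP now $615.60.
Claim 3 ($3219): deductible already satisfied, so member's share is 40% × $3219 = $1287.60. Adding that to $615.60 gives $1903.20, past the $1750 cap; member pays only $1750 − $615.60 = $1134.40.

$1134.40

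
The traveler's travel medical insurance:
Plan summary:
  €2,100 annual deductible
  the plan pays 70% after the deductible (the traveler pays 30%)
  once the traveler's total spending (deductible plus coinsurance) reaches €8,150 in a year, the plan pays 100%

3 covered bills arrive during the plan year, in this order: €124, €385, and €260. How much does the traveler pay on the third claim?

#1 (€124): fully absorbed by the deductible. Traveler pays €124; OOP now €124.
#2 (€385): fully absorbed by the deductible. Traveler owes €385 (running OOP €509).
#3 (€260): entire amount goes to the deductible. Cost to traveler: €260. OOP to date €769.

€260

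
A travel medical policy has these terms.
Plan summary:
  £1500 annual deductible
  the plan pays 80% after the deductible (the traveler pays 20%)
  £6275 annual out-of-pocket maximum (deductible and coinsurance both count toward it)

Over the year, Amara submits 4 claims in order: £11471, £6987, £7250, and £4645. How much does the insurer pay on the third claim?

£5866.60

Claim 1 — £11471: £1500 to deductible, leaving £9971; coinsurance £9971 × 20% = £1994.20. Traveler pays £3494.20; OOP now £3494.20. Plan pays £11471 − £3494.20 = £7976.80.
Claim 2 — £6987: deductible met; 20% of £6987 = £1397.40. Traveler pays £1397.40; OOP now £4891.60. Plan pays £6987 − £1397.40 = £5589.60.
Claim 3 — £7250: deductible already satisfied, so traveler's share is 20% × £7250 = £1450. That would push OOP to £6341.60, over the £6275 cap, so traveler pays £6275 − £4891.60 = £1383.40. Insurer: £7250 − £1383.40 = £5866.60.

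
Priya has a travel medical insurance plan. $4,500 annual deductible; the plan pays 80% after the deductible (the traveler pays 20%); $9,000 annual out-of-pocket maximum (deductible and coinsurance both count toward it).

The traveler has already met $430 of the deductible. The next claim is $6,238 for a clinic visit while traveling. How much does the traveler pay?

$4,503.60

$430 of the $4,500 deductible is already met, leaving $4,070.
That leaves $6,238 − $4,070 = $2,168 for coinsurance.
Coinsurance: $2,168 × 20% = $433.60.
So the traveler owes $4,070 + $433.60 = $4,503.60 before any cap.
Total out-of-pocket so far would be $430 + $4,503.60 = $4,933.60, below the $9,000 cap — no reduction.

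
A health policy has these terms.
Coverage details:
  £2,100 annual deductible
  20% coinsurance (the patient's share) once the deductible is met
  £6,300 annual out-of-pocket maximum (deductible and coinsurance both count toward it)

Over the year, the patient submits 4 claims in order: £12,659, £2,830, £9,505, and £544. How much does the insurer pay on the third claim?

£7,982.80

#1 (£12,659): £2,100 to deductible, leaving £10,559; 20% of £10,559 = £2,111.80. Cost to patient: £4,211.80. OOP to date £4,211.80. Plan pays £12,659 − £4,211.80 = £8,447.20.
#2 (£2,830): deductible met; 20% of £2,830 = £566. Patient pays £566; OOP now £4,777.80. Insurer: £2,830 − £566 = £2,264.
#3 (£9,505): deductible already satisfied, so patient's share is 20% × £9,505 = £1,901. That would push OOP to £6,678.80, over the £6,300 cap, so patient pays £6,300 − £4,777.80 = £1,522.20. Insurer: £9,505 − £1,522.20 = £7,982.80.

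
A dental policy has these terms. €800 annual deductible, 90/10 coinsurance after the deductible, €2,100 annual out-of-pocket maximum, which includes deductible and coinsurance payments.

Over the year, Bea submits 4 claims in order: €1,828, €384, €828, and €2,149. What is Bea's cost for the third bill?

€82.80

Bill 1, €1,828: deductible takes €800, €1,028 remains; 10% of €1,028 = €102.80. Patient owes €902.80 (running OOP €902.80).
Bill 2, €384: deductible already satisfied, so patient's share is 10% × €384 = €38.40. Patient owes €38.40 (running OOP €941.20).
Bill 3, €828: 10% coinsurance on €828 = €82.80. Patient pays €82.80; OOP now €1,024.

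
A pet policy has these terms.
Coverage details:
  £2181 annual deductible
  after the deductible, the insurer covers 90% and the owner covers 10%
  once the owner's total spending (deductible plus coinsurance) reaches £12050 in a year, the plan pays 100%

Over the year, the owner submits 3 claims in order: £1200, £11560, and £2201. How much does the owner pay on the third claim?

Claim 1 (£1200): fully absorbed by the deductible. Owner owes £1200 (running OOP £1200).
Claim 2 (£11560): £981 finishes the deductible; £10579 goes to coinsurance; 10% of £10579 = £1057.90. Owner owes £2038.90 (running OOP £3238.90).
Claim 3 (£2201): deductible already satisfied, so owner's share is 10% × £2201 = £220.10. Owner owes £220.10 (running OOP £3459).

£220.10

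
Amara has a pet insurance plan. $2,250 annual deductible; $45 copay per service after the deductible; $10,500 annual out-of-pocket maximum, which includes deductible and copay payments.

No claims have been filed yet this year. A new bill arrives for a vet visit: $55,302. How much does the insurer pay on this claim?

$53,007

Deductible not yet touched, so the first $2,250 of the bill goes to the deductible.
That leaves $55,302 − $2,250 = $53,052 for the copay.
Copay on this service: $45.
That puts the owner's cost at $2,250 + $45 = $2,295 before any cap.
Cumulative spending $0 + $2,295 = $2,295 stays under the $10,500 maximum.
The insurer covers the remainder: $55,302 − $2,295 = $53,007.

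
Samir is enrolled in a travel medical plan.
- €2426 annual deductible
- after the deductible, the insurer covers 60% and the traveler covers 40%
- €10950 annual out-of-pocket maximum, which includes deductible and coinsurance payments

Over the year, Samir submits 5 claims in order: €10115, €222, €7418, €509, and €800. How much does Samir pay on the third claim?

Claim 1 (€10115): deductible takes €2426, €7689 remains; 40% of €7689 = €3075.60. Cost to traveler: €5501.60. OOP to date €5501.60.
Claim 2 (€222): 40% coinsurance on €222 = €88.80. Traveler pays €88.80; OOP now €5590.40.
Claim 3 (€7418): 40% coinsurance on €7418 = €2967.20. Traveler pays €2967.20; OOP now €8557.60.

€2967.20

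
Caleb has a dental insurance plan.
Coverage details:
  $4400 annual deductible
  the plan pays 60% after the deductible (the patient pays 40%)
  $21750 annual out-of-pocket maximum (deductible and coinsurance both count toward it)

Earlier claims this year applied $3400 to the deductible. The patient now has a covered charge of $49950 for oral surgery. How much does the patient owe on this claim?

$18350

$3400 of the $4400 deductible is already met, leaving $1000.
After the $1000 deductible portion, $49950 − $1000 = $48950 is subject to coinsurance.
Patient's 40% share of $48950 is $19580.
So the patient owes $1000 + $19580 = $20580 before any cap.
That would bring total out-of-pocket to $23980, past the $21750 cap. The patient is capped at $21750 − $3400 = $18350 on this claim.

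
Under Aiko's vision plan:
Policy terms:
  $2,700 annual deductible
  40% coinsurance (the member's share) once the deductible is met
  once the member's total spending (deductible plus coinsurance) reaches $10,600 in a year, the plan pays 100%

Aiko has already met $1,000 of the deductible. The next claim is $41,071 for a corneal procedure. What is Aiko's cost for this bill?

$9,600

Deductible still to meet: $2,700 − $1,000 = $1,700.
The remaining $39,371 (= $41,071 − $1,700) moves to coinsurance.
Member's 40% share of $39,371 is $15,748.40.
So the member owes $1,700 + $15,748.40 = $17,448.40 before any cap.
Year-to-date out-of-pocket would reach $1,000 + $17,448.40 = $18,448.40, above the $10,600 maximum, so the member pays only $10,600 − $1,000 = $9,600.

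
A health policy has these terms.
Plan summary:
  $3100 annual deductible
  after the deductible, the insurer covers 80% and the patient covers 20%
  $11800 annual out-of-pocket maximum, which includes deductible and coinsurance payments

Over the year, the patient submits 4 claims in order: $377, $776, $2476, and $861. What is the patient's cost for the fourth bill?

Claim 1 ($377): fully absorbed by the deductible. Patient pays $377; OOP now $377.
Claim 2 ($776): fully absorbed by the deductible. Patient owes $776 (running OOP $1153).
Claim 3 ($2476): deductible takes $1947, $529 remains; patient's 20% is $105.80. Cost to patient: $2052.80. OOP to date $3205.80.
Claim 4 ($861): deductible met; 20% of $861 = $172.20. Patient owes $172.20 (running OOP $3378).

$172.20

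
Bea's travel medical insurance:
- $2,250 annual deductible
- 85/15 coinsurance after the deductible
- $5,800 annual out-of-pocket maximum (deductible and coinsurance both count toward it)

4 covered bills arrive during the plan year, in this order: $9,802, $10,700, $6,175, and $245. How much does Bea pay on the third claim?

$812.20

Claim 1 ($9,802): $2,250 to deductible, leaving $7,552; coinsurance $7,552 × 15% = $1,132.80. Traveler pays $3,382.80; OOP now $3,382.80.
Claim 2 ($10,700): deductible already satisfied, so traveler's share is 15% × $10,700 = $1,605. Traveler pays $1,605; OOP now $4,987.80.
Claim 3 ($6,175): deductible met; 15% of $6,175 = $926.25. Adding that to $4,987.80 gives $5,914.05, past the $5,800 cap; traveler pays only $5,800 − $4,987.80 = $812.20.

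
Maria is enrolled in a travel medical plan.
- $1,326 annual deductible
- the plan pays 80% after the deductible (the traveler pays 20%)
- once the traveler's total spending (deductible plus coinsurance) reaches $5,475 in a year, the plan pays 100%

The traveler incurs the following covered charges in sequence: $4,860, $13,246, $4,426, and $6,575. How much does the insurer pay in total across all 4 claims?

$23,632

Claim 1 — $4,860: $1,326 finishes the deductible; $3,534 goes to coinsurance; traveler's 20% is $706.80. Traveler pays $2,032.80; OOP now $2,032.80. Insurer: $4,860 − $2,032.80 = $2,827.20.
Claim 2 — $13,246: 20% coinsurance on $13,246 = $2,649.20. Traveler pays $2,649.20; OOP now $4,682. Plan pays $13,246 − $2,649.20 = $10,596.80.
Claim 3 — $4,426: deductible met; 20% of $4,426 = $885.20. OOP would hit $5,567.20 > $5,475, so the cap limits the traveler to $5,475 − $4,682 = $793. Plan pays $4,426 − $793 = $3,633.
Claim 4 — $6,575: deductible met; 20% of $6,575 = $1,315. Adding that to $5,475 gives $6,790, past the $5,475 cap; traveler pays only $5,475 − $5,475 = $0. Plan pays $6,575 − $0 = $6,575.
Insurer total: $2,827.20 + $10,596.80 + $3,633 + $6,575 = $23,632.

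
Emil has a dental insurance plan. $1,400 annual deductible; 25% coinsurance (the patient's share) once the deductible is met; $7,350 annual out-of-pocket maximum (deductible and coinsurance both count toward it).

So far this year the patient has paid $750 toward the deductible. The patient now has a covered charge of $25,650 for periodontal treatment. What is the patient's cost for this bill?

$750 of the $1,400 deductible is already met, leaving $650.
That leaves $25,650 − $650 = $25,000 for coinsurance.
25% of $25,000 = $6,250 falls to the patient.
Patient responsibility before any cap: $650 + $6,250 = $6,900.
Year-to-date out-of-pocket would reach $750 + $6,900 = $7,650, above the $7,350 maximum, so the patient pays only $7,350 − $750 = $6,600.

$6,600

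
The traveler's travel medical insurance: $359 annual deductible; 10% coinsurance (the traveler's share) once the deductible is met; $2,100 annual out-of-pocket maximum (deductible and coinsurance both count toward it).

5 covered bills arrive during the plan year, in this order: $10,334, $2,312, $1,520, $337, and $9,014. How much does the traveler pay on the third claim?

$152

Claim 1 — $10,334: $359 finishes the deductible; $9,975 goes to coinsurance; 10% of $9,975 = $997.50. Traveler owes $1,356.50 (running OOP $1,356.50).
Claim 2 — $2,312: 10% coinsurance on $2,312 = $231.20. Cost to traveler: $231.20. OOP to date $1,587.70.
Claim 3 — $1,520: deductible already satisfied, so traveler's share is 10% × $1,520 = $152. Traveler owes $152 (running OOP $1,739.70).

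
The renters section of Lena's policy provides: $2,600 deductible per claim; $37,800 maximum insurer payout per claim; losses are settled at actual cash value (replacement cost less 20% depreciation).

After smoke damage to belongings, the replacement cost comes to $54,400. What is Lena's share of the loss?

At 20% depreciation, ACV = $54,400 − $10,880 = $43,520.
Less the $2,600 deductible: $43,520 − $2,600 = $40,920.
Since $40,920 > $37,800, the payout is capped at $37,800.
Out of pocket: $54,400 − $37,800 = $16,600.

$16,600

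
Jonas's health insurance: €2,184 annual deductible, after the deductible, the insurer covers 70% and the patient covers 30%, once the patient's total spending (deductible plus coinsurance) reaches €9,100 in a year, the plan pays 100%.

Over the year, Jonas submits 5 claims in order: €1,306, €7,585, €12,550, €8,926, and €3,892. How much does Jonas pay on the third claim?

Bill 1, €1,306: entire amount goes to the deductible. Cost to patient: €1,306. OOP to date €1,306.
Bill 2, €7,585: €878 finishes the deductible; €6,707 goes to coinsurance; 30% of €6,707 = €2,012.10. Cost to patient: €2,890.10. OOP to date €4,196.10.
Bill 3, €12,550: deductible met; 30% of €12,550 = €3,765. Patient pays €3,765; OOP now €7,961.10.

€3,765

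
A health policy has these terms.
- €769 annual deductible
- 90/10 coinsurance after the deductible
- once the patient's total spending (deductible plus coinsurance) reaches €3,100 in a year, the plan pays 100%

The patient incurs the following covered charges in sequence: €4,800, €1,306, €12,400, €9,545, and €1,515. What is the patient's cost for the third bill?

€1,240

Bill 1, €4,800: €769 finishes the deductible; €4,031 goes to coinsurance; coinsurance €4,031 × 10% = €403.10. Patient owes €1,172.10 (running OOP €1,172.10).
Bill 2, €1,306: deductible met; 10% of €1,306 = €130.60. Patient pays €130.60; OOP now €1,302.70.
Bill 3, €12,400: deductible already satisfied, so patient's share is 10% × €12,400 = €1,240. Cost to patient: €1,240. OOP to date €2,542.70.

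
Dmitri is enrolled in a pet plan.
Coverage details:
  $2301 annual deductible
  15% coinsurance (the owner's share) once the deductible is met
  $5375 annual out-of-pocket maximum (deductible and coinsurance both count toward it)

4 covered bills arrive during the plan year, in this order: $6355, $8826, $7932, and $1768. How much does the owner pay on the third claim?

$1142

Bill 1, $6355: $2301 to deductible, leaving $4054; 15% of $4054 = $608.10. Cost to owner: $2909.10. OOP to date $2909.10.
Bill 2, $8826: 15% coinsurance on $8826 = $1323.90. Cost to owner: $1323.90. OOP to date $4233.
Bill 3, $7932: 15% coinsurance on $7932 = $1189.80. Adding that to $4233 gives $5422.80, past the $5375 cap; owner pays only $5375 − $4233 = $1142.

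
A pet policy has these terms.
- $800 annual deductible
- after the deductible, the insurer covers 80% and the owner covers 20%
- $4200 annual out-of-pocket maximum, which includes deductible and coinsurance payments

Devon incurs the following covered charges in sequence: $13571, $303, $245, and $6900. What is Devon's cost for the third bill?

$49

Claim 1 — $13571: $800 to deductible, leaving $12771; coinsurance $12771 × 20% = $2554.20. Owner owes $3354.20 (running OOP $3354.20).
Claim 2 — $303: deductible already satisfied, so owner's share is 20% × $303 = $60.60. Owner pays $60.60; OOP now $3414.80.
Claim 3 — $245: deductible already satisfied, so owner's share is 20% × $245 = $49. Owner owes $49 (running OOP $3463.80).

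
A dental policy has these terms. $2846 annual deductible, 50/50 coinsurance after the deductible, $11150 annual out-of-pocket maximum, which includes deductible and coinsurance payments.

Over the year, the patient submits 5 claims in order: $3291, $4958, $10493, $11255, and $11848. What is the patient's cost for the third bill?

$5246.50

Claim 1 — $3291: deductible takes $2846, $445 remains; coinsurance $445 × 50% = $222.50. Patient pays $3068.50; OOP now $3068.50.
Claim 2 — $4958: deductible met; 50% of $4958 = $2479. Cost to patient: $2479. OOP to date $5547.50.
Claim 3 — $10493: 50% coinsurance on $10493 = $5246.50. Patient owes $5246.50 (running OOP $10794).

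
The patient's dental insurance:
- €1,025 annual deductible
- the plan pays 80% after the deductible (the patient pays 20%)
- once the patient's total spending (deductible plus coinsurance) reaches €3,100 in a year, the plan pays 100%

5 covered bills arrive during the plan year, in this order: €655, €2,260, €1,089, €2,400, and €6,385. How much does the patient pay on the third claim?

#1 (€655): fully absorbed by the deductible. Cost to patient: €655. OOP to date €655.
#2 (€2,260): €370 to deductible, leaving €1,890; coinsurance €1,890 × 20% = €378. Patient pays €748; OOP now €1,403.
#3 (€1,089): deductible already satisfied, so patient's share is 20% × €1,089 = €217.80. Cost to patient: €217.80. OOP to date €1,620.80.

€217.80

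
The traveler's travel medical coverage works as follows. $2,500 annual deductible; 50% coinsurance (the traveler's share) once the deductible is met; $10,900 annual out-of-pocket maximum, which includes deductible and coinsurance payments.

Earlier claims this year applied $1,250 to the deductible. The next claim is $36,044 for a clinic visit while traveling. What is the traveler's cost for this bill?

$9,650

Deductible still to meet: $2,500 − $1,250 = $1,250.
After the $1,250 deductible portion, $36,044 − $1,250 = $34,794 is subject to coinsurance.
50% of $34,794 = $17,397 falls to the traveler.
So the traveler owes $1,250 + $17,397 = $18,647 before any cap.
Adding $18,647 to the $1,250 already spent would give $19,897, which exceeds the $10,900 cap; the traveler pays just $10,900 − $1,250 = $9,650.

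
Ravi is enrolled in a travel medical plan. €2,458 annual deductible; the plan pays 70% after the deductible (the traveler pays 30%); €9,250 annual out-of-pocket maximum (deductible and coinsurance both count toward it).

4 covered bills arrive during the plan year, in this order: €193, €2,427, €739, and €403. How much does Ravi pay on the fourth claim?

€120.90

Claim 1 — €193: entire amount goes to the deductible. Cost to traveler: €193. OOP to date €193.
Claim 2 — €2,427: €2,265 to deductible, leaving €162; coinsurance €162 × 30% = €48.60. Traveler owes €2,313.60 (running OOP €2,506.60).
Claim 3 — €739: deductible met; 30% of €739 = €221.70. Traveler pays €221.70; OOP now €2,728.30.
Claim 4 — €403: 30% coinsurance on €403 = €120.90. Cost to traveler: €120.90. OOP to date €2,849.20.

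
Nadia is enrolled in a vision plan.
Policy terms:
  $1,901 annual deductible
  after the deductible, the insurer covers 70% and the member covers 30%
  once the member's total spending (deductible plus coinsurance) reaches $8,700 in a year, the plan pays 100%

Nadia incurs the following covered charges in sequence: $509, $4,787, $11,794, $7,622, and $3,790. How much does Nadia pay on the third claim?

Claim 1 — $509: entire amount goes to the deductible. Member owes $509 (running OOP $509).
Claim 2 — $4,787: $1,392 finishes the deductible; $3,395 goes to coinsurance; 30% of $3,395 = $1,018.50. Cost to member: $2,410.50. OOP to date $2,919.50.
Claim 3 — $11,794: deductible already satisfied, so member's share is 30% × $11,794 = $3,538.20. Member owes $3,538.20 (running OOP $6,457.70).

$3,538.20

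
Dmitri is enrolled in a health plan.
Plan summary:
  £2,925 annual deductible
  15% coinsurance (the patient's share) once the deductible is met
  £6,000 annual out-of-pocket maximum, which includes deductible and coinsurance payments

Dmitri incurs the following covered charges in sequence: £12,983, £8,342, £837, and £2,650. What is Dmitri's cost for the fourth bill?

#1 (£12,983): £2,925 finishes the deductible; £10,058 goes to coinsurance; 15% of £10,058 = £1,508.70. Patient pays £4,433.70; OOP now £4,433.70.
#2 (£8,342): deductible met; 15% of £8,342 = £1,251.30. Patient pays £1,251.30; OOP now £5,685.
#3 (£837): deductible already satisfied, so patient's share is 15% × £837 = £125.55. Cost to patient: £125.55. OOP to date £5,810.55.
#4 (£2,650): deductible met; 15% of £2,650 = £397.50. Adding that to £5,810.55 gives £6,208.05, past the £6,000 cap; patient pays only £6,000 − £5,810.55 = £189.45.

£189.45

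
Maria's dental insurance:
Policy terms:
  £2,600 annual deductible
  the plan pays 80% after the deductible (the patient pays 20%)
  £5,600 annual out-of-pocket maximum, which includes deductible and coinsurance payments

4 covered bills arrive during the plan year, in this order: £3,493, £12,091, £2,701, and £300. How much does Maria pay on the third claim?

Claim 1 — £3,493: deductible takes £2,600, £893 remains; coinsurance £893 × 20% = £178.60. Cost to patient: £2,778.60. OOP to date £2,778.60.
Claim 2 — £12,091: 20% coinsurance on £12,091 = £2,418.20. Patient pays £2,418.20; OOP now £5,196.80.
Claim 3 — £2,701: 20% coinsurance on £2,701 = £540.20. OOP would hit £5,737 > £5,600, so the cap limits the patient to £5,600 − £5,196.80 = £403.20.

£403.20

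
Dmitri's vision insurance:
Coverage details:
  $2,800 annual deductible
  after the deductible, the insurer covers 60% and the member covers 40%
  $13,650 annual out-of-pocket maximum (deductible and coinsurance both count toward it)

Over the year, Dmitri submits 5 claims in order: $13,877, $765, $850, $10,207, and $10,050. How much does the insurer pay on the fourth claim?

$6,124.20

Claim 1 — $13,877: $2,800 finishes the deductible; $11,077 goes to coinsurance; coinsurance $11,077 × 40% = $4,430.80. Member pays $7,230.80; OOP now $7,230.80. Insurer: $13,877 − $7,230.80 = $6,646.20.
Claim 2 — $765: 40% coinsurance on $765 = $306. Member owes $306 (running OOP $7,536.80). Insurer: $765 − $306 = $459.
Claim 3 — $850: deductible met; 40% of $850 = $340. Member owes $340 (running OOP $7,876.80). Insurer: $850 − $340 = $510.
Claim 4 — $10,207: 40% coinsurance on $10,207 = $4,082.80. Cost to member: $4,082.80. OOP to date $11,959.60. Insurer: $10,207 − $4,082.80 = $6,124.20.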